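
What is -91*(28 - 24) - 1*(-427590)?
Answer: 427226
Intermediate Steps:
-91*(28 - 24) - 1*(-427590) = -91*4 + 427590 = -364 + 427590 = 427226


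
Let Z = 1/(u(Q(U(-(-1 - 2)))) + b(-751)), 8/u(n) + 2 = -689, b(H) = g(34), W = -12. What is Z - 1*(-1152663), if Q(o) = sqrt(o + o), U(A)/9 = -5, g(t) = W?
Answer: 9567102209/8300 ≈ 1.1527e+6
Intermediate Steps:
g(t) = -12
b(H) = -12
U(A) = -45 (U(A) = 9*(-5) = -45)
Q(o) = sqrt(2)*sqrt(o) (Q(o) = sqrt(2*o) = sqrt(2)*sqrt(o))
u(n) = -8/691 (u(n) = 8/(-2 - 689) = 8/(-691) = 8*(-1/691) = -8/691)
Z = -691/8300 (Z = 1/(-8/691 - 12) = 1/(-8300/691) = -691/8300 ≈ -0.083253)
Z - 1*(-1152663) = -691/8300 - 1*(-1152663) = -691/8300 + 1152663 = 9567102209/8300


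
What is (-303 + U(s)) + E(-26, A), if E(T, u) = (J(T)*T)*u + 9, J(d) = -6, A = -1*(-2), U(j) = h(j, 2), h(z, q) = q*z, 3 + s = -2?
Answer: 8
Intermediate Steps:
s = -5 (s = -3 - 2 = -5)
U(j) = 2*j
A = 2
E(T, u) = 9 - 6*T*u (E(T, u) = (-6*T)*u + 9 = -6*T*u + 9 = 9 - 6*T*u)
(-303 + U(s)) + E(-26, A) = (-303 + 2*(-5)) + (9 - 6*(-26)*2) = (-303 - 10) + (9 + 312) = -313 + 321 = 8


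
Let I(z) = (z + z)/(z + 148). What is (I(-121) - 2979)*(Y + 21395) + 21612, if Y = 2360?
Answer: -1915851101/27 ≈ -7.0957e+7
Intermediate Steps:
I(z) = 2*z/(148 + z) (I(z) = (2*z)/(148 + z) = 2*z/(148 + z))
(I(-121) - 2979)*(Y + 21395) + 21612 = (2*(-121)/(148 - 121) - 2979)*(2360 + 21395) + 21612 = (2*(-121)/27 - 2979)*23755 + 21612 = (2*(-121)*(1/27) - 2979)*23755 + 21612 = (-242/27 - 2979)*23755 + 21612 = -80675/27*23755 + 21612 = -1916434625/27 + 21612 = -1915851101/27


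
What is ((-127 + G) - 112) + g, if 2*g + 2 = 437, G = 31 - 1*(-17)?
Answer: 53/2 ≈ 26.500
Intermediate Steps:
G = 48 (G = 31 + 17 = 48)
g = 435/2 (g = -1 + (½)*437 = -1 + 437/2 = 435/2 ≈ 217.50)
((-127 + G) - 112) + g = ((-127 + 48) - 112) + 435/2 = (-79 - 112) + 435/2 = -191 + 435/2 = 53/2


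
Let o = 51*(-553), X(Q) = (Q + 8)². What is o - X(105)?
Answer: -40972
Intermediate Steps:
X(Q) = (8 + Q)²
o = -28203
o - X(105) = -28203 - (8 + 105)² = -28203 - 1*113² = -28203 - 1*12769 = -28203 - 12769 = -40972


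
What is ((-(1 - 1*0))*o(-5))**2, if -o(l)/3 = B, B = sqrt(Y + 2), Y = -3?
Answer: -9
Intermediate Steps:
B = I (B = sqrt(-3 + 2) = sqrt(-1) = I ≈ 1.0*I)
o(l) = -3*I
((-(1 - 1*0))*o(-5))**2 = ((-(1 - 1*0))*(-3*I))**2 = ((-(1 + 0))*(-3*I))**2 = ((-1*1)*(-3*I))**2 = (-(-3)*I)**2 = (3*I)**2 = -9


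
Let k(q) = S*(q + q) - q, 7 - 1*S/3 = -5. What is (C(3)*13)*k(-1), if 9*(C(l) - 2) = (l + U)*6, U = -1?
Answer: -9230/3 ≈ -3076.7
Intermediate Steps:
S = 36 (S = 21 - 3*(-5) = 21 + 15 = 36)
k(q) = 71*q (k(q) = 36*(q + q) - q = 36*(2*q) - q = 72*q - q = 71*q)
C(l) = 4/3 + 2*l/3 (C(l) = 2 + ((l - 1)*6)/9 = 2 + ((-1 + l)*6)/9 = 2 + (-6 + 6*l)/9 = 2 + (-2/3 + 2*l/3) = 4/3 + 2*l/3)
(C(3)*13)*k(-1) = ((4/3 + (2/3)*3)*13)*(71*(-1)) = ((4/3 + 2)*13)*(-71) = ((10/3)*13)*(-71) = (130/3)*(-71) = -9230/3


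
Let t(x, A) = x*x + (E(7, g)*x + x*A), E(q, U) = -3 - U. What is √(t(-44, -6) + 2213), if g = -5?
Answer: 5*√173 ≈ 65.765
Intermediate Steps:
t(x, A) = x² + 2*x + A*x (t(x, A) = x*x + ((-3 - 1*(-5))*x + x*A) = x² + ((-3 + 5)*x + A*x) = x² + (2*x + A*x) = x² + 2*x + A*x)
√(t(-44, -6) + 2213) = √(-44*(2 - 6 - 44) + 2213) = √(-44*(-48) + 2213) = √(2112 + 2213) = √4325 = 5*√173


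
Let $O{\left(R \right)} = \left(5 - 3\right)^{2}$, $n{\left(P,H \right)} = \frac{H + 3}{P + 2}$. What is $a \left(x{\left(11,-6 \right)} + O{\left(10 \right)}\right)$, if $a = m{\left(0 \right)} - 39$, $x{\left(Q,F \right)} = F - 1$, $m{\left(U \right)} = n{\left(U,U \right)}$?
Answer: $\frac{225}{2} \approx 112.5$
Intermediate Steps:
$n{\left(P,H \right)} = \frac{3 + H}{2 + P}$
$m{\left(U \right)} = \frac{3 + U}{2 + U}$
$x{\left(Q,F \right)} = -1 + F$
$O{\left(R \right)} = 4$ ($O{\left(R \right)} = 2^{2} = 4$)
$a = - \frac{75}{2}$ ($a = \frac{3 + 0}{2 + 0} - 39 = \frac{1}{2} \cdot 3 - 39 = \frac{3}{2} - 39 = - \frac{75}{2} \approx -37.5$)
$a \left(x{\left(11,-6 \right)} + O{\left(10 \right)}\right) = - \frac{75 \left(\left(-1 - 6\right) + 4\right)}{2} = - \frac{75 \left(-7 + 4\right)}{2} = \left(- \frac{75}{2}\right) \left(-3\right) = \frac{225}{2}$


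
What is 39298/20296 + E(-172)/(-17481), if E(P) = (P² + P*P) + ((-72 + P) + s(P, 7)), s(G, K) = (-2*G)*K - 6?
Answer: -92950693/59132396 ≈ -1.5719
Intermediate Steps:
s(G, K) = -6 - 2*G*K (s(G, K) = -2*G*K - 6 = -6 - 2*G*K)
E(P) = -78 - 13*P + 2*P² (E(P) = (P² + P*P) + ((-72 + P) + (-6 - 2*P*7)) = (P² + P²) + ((-72 + P) + (-6 - 14*P)) = 2*P² + (-78 - 13*P) = -78 - 13*P + 2*P²)
39298/20296 + E(-172)/(-17481) = 39298/20296 + (-78 - 13*(-172) + 2*(-172)²)/(-17481) = 39298*(1/20296) + (-78 + 2236 + 2*29584)*(-1/17481) = 19649/10148 + (-78 + 2236 + 59168)*(-1/17481) = 19649/10148 + 61326*(-1/17481) = 19649/10148 - 20442/5827 = -92950693/59132396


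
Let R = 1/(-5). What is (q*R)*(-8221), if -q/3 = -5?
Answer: 24663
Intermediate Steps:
q = 15 (q = -3*(-5) = 15)
R = -⅕ ≈ -0.20000
(q*R)*(-8221) = (15*(-⅕))*(-8221) = -3*(-8221) = 24663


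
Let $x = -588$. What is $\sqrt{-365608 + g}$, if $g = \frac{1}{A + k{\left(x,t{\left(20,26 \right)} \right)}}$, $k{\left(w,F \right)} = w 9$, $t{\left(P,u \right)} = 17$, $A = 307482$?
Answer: $\frac{i \sqrt{33386882404226610}}{302190} \approx 604.66 i$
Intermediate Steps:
$k{\left(w,F \right)} = 9 w$
$g = \frac{1}{302190}$ ($g = \frac{1}{307482 + 9 \left(-588\right)} = \frac{1}{307482 - 5292} = \frac{1}{302190} \approx 3.3092 \cdot 10^{-6}$)
$\sqrt{-365608 + g} = \sqrt{-365608 + \frac{1}{302190}} = \sqrt{- \frac{110483081519}{302190}} = \frac{i \sqrt{33386882404226610}}{302190}$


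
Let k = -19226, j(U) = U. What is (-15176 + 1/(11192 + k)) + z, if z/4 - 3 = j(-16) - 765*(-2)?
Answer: -73173673/8034 ≈ -9108.0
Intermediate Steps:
z = 6068 (z = 12 + 4*(-16 - 765*(-2)) = 12 + 4*(-16 + 1530) = 12 + 4*1514 = 12 + 6056 = 6068)
(-15176 + 1/(11192 + k)) + z = (-15176 + 1/(11192 - 19226)) + 6068 = (-15176 + 1/(-8034)) + 6068 = (-15176 - 1/8034) + 6068 = -121923985/8034 + 6068 = -73173673/8034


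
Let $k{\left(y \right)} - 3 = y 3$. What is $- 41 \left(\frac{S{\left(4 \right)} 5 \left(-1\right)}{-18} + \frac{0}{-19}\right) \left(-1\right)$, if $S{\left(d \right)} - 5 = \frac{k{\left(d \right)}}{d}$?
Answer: $\frac{7175}{72} \approx 99.653$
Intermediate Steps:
$k{\left(y \right)} = 3 + 3 y$ ($k{\left(y \right)} = 3 + y 3 = 3 + 3 y$)
$S{\left(d \right)} = 5 + \frac{3 + 3 d}{d}$
$- 41 \left(\frac{S{\left(4 \right)} 5 \left(-1\right)}{-18} + \frac{0}{-19}\right) \left(-1\right) = - 41 \left(\frac{\left(8 + \frac{3}{4}\right) 5 \left(-1\right)}{-18} + \frac{0}{-19}\right) \left(-1\right) = - 41 \left(\left(8 + 3 \cdot \frac{1}{4}\right) 5 \left(-1\right) \left(- \frac{1}{18}\right) + 0 \left(- \frac{1}{19}\right)\right) \left(-1\right) = - 41 \left(\left(8 + \frac{3}{4}\right) 5 \left(-1\right) \left(- \frac{1}{18}\right) + 0\right) \left(-1\right) = - 41 \left(\frac{35}{4} \cdot 5 \left(-1\right) \left(- \frac{1}{18}\right) + 0\right) \left(-1\right) = - 41 \left(\frac{175}{4} \left(-1\right) \left(- \frac{1}{18}\right) + 0\right) \left(-1\right) = - 41 \left(\left(- \frac{175}{4}\right) \left(- \frac{1}{18}\right) + 0\right) \left(-1\right) = - 41 \left(\frac{175}{72} + 0\right) \left(-1\right) = \left(-41\right) \frac{175}{72} \left(-1\right) = \left(- \frac{7175}{72}\right) \left(-1\right) = \frac{7175}{72}$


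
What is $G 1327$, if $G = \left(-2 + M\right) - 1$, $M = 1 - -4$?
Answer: $2654$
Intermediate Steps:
$M = 5$ ($M = 1 + 4 = 5$)
$G = 2$ ($G = \left(-2 + 5\right) - 1 = 3 - 1 = 2$)
$G 1327 = 2 \cdot 1327 = 2654$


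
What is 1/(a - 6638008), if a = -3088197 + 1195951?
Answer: -1/8530254 ≈ -1.1723e-7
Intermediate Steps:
a = -1892246
1/(a - 6638008) = 1/(-1892246 - 6638008) = 1/(-8530254) = -1/8530254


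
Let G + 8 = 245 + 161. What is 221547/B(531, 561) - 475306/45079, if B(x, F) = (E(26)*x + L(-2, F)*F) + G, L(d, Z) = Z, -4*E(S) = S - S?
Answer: -139790834201/14205249401 ≈ -9.8408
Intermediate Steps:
E(S) = 0 (E(S) = -(S - S)/4 = -¼*0 = 0)
G = 398 (G = -8 + (245 + 161) = -8 + 406 = 398)
B(x, F) = 398 + F² (B(x, F) = (0*x + F*F) + 398 = (0 + F²) + 398 = F² + 398 = 398 + F²)
221547/B(531, 561) - 475306/45079 = 221547/(398 + 561²) - 475306/45079 = 221547/(398 + 314721) - 475306*1/45079 = 221547/315119 - 475306/45079 = -139790834201/14205249401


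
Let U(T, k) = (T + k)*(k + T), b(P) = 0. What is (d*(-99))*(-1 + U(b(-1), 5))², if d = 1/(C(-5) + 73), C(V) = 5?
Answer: -9504/13 ≈ -731.08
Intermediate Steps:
U(T, k) = (T + k)² (U(T, k) = (T + k)*(T + k) = (T + k)²)
d = 1/78 (d = 1/(5 + 73) = 1/78 ≈ 0.012821)
(d*(-99))*(-1 + U(b(-1), 5))² = ((1/78)*(-99))*(-1 + (0 + 5)²)² = -33*(-1 + 5²)²/26 = -33*(-1 + 25)²/26 = -33/26*24² = -33/26*576 = -9504/13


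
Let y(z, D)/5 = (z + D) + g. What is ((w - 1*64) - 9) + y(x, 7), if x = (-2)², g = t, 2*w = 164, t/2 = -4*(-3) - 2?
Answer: 164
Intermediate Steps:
t = 20 (t = 2*(-4*(-3) - 2) = 2*(12 - 2) = 2*10 = 20)
w = 82 (w = (½)*164 = 82)
g = 20
x = 4
y(z, D) = 100 + 5*D + 5*z (y(z, D) = 5*((z + D) + 20) = 5*((D + z) + 20) = 5*(20 + D + z) = 100 + 5*D + 5*z)
((w - 1*64) - 9) + y(x, 7) = ((82 - 1*64) - 9) + (100 + 5*7 + 5*4) = ((82 - 64) - 9) + (100 + 35 + 20) = (18 - 9) + 155 = 9 + 155 = 164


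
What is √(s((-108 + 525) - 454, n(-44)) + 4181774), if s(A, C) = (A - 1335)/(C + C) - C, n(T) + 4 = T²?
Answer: 31*√82831326/138 ≈ 2044.5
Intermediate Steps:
n(T) = -4 + T²
s(A, C) = -C + (-1335 + A)/(2*C) (s(A, C) = (-1335 + A)/((2*C)) - C = (-1335 + A)*(1/(2*C)) - C = (-1335 + A)/(2*C) - C = -C + (-1335 + A)/(2*C))
√(s((-108 + 525) - 454, n(-44)) + 4181774) = √((-1335 + ((-108 + 525) - 454) - 2*(-4 + (-44)²)²)/(2*(-4 + (-44)²)) + 4181774) = √((-1335 + (417 - 454) - 2*(-4 + 1936)²)/(2*(-4 + 1936)) + 4181774) = √((½)*(-1335 - 37 - 2*1932²)/1932 + 4181774) = √((½)*(1/1932)*(-1335 - 37 - 2*3732624) + 4181774) = √((½)*(1/1932)*(-1335 - 37 - 7465248) + 4181774) = √((½)*(1/1932)*(-7466620) + 4181774) = √(-266665/138 + 4181774) = √(576818147/138) = 31*√82831326/138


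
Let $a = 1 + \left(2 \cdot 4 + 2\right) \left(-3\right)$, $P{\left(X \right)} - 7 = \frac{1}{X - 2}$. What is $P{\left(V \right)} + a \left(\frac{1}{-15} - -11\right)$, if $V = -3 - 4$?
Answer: $- \frac{13958}{45} \approx -310.18$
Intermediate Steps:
$V = -7$ ($V = -3 - 4 = -7$)
$P{\left(X \right)} = 7 + \frac{1}{-2 + X}$ ($P{\left(X \right)} = 7 + \frac{1}{X - 2} = 7 + \frac{1}{-2 + X}$)
$a = -29$ ($a = 1 + \left(8 + 2\right) \left(-3\right) = 1 + 10 \left(-3\right) = 1 - 30 = -29$)
$P{\left(V \right)} + a \left(\frac{1}{-15} - -11\right) = \frac{-13 + 7 \left(-7\right)}{-2 - 7} - 29 \left(\frac{1}{-15} - -11\right) = \frac{-13 - 49}{-9} - 29 \left(- \frac{1}{15} + 11\right) = \left(- \frac{1}{9}\right) \left(-62\right) - \frac{4756}{15} = \frac{62}{9} - \frac{4756}{15} = - \frac{13958}{45}$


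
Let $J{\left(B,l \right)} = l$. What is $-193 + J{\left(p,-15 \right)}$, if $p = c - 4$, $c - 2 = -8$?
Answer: $-208$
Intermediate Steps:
$c = -6$ ($c = 2 - 8 = -6$)
$p = -10$ ($p = -6 - 4 = -10$)
$-193 + J{\left(p,-15 \right)} = -193 - 15 = -208$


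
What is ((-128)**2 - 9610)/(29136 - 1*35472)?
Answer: -1129/1056 ≈ -1.0691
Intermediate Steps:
((-128)**2 - 9610)/(29136 - 1*35472) = (16384 - 9610)/(29136 - 35472) = 6774/(-6336) = 6774*(-1/6336) = -1129/1056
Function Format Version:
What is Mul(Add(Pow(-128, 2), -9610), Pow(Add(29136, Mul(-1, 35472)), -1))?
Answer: Rational(-1129, 1056) ≈ -1.0691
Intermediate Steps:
Mul(Add(Pow(-128, 2), -9610), Pow(Add(29136, Mul(-1, 35472)), -1)) = Mul(Add(16384, -9610), Pow(Add(29136, -35472), -1)) = Mul(6774, Pow(-6336, -1)) = Mul(6774, Rational(-1, 6336)) = Rational(-1129, 1056)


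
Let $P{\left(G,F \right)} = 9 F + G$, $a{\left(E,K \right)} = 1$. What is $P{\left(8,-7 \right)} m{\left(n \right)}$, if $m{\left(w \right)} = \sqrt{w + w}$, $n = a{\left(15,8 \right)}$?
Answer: $- 55 \sqrt{2} \approx -77.782$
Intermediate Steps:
$n = 1$
$P{\left(G,F \right)} = G + 9 F$
$m{\left(w \right)} = \sqrt{2} \sqrt{w}$ ($m{\left(w \right)} = \sqrt{2 w} = \sqrt{2} \sqrt{w}$)
$P{\left(8,-7 \right)} m{\left(n \right)} = \left(8 + 9 \left(-7\right)\right) \sqrt{2} \sqrt{1} = \left(8 - 63\right) \sqrt{2} \cdot 1 = - 55 \sqrt{2}$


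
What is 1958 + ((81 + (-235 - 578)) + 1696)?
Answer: 2922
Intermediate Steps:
1958 + ((81 + (-235 - 578)) + 1696) = 1958 + ((81 - 813) + 1696) = 1958 + (-732 + 1696) = 1958 + 964 = 2922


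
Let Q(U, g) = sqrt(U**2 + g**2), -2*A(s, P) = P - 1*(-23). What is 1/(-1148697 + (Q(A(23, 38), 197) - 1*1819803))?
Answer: -11874000/35247968841043 - 2*sqrt(158957)/35247968841043 ≈ -3.3689e-7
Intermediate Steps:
A(s, P) = -23/2 - P/2 (A(s, P) = -(P - 1*(-23))/2 = -(P + 23)/2 = -(23 + P)/2 = -23/2 - P/2)
1/(-1148697 + (Q(A(23, 38), 197) - 1*1819803)) = 1/(-1148697 + (sqrt((-23/2 - 1/2*38)**2 + 197**2) - 1*1819803)) = 1/(-1148697 + (sqrt((-23/2 - 19)**2 + 38809) - 1819803)) = 1/(-1148697 + (sqrt((-61/2)**2 + 38809) - 1819803)) = 1/(-1148697 + (sqrt(3721/4 + 38809) - 1819803)) = 1/(-1148697 + (sqrt(158957/4) - 1819803)) = 1/(-1148697 + (sqrt(158957)/2 - 1819803)) = 1/(-1148697 + (-1819803 + sqrt(158957)/2)) = 1/(-2968500 + sqrt(158957)/2)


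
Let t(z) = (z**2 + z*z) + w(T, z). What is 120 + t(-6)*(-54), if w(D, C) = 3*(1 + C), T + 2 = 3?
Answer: -2958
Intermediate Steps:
T = 1 (T = -2 + 3 = 1)
w(D, C) = 3 + 3*C
t(z) = 3 + 2*z**2 + 3*z (t(z) = (z**2 + z*z) + (3 + 3*z) = (z**2 + z**2) + (3 + 3*z) = 2*z**2 + (3 + 3*z) = 3 + 2*z**2 + 3*z)
120 + t(-6)*(-54) = 120 + (3 + 2*(-6)**2 + 3*(-6))*(-54) = 120 + (3 + 2*36 - 18)*(-54) = 120 + (3 + 72 - 18)*(-54) = 120 + 57*(-54) = 120 - 3078 = -2958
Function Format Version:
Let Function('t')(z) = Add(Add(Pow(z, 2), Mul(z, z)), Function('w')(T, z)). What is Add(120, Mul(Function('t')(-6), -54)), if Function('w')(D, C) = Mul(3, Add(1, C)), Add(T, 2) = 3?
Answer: -2958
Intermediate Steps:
T = 1 (T = Add(-2, 3) = 1)
Function('w')(D, C) = Add(3, Mul(3, C))
Function('t')(z) = Add(3, Mul(2, Pow(z, 2)), Mul(3, z)) (Function('t')(z) = Add(Add(Pow(z, 2), Mul(z, z)), Add(3, Mul(3, z))) = Add(Add(Pow(z, 2), Pow(z, 2)), Add(3, Mul(3, z))) = Add(Mul(2, Pow(z, 2)), Add(3, Mul(3, z))) = Add(3, Mul(2, Pow(z, 2)), Mul(3, z)))
Add(120, Mul(Function('t')(-6), -54)) = Add(120, Mul(Add(3, Mul(2, Pow(-6, 2)), Mul(3, -6)), -54)) = Add(120, Mul(Add(3, Mul(2, 36), -18), -54)) = Add(120, Mul(Add(3, 72, -18), -54)) = Add(120, Mul(57, -54)) = Add(120, -3078) = -2958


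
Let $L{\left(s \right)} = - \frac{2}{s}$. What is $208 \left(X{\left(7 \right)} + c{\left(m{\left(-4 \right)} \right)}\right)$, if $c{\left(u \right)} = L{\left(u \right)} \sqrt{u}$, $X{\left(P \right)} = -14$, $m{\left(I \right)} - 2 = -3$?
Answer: $-2912 + 416 i \approx -2912.0 + 416.0 i$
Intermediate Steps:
$m{\left(I \right)} = -1$ ($m{\left(I \right)} = 2 - 3 = -1$)
$c{\left(u \right)} = - \frac{2}{\sqrt{u}}$ ($c{\left(u \right)} = - \frac{2}{u} \sqrt{u} = - \frac{2}{\sqrt{u}}$)
$208 \left(X{\left(7 \right)} + c{\left(m{\left(-4 \right)} \right)}\right) = 208 \left(-14 - \frac{2}{i}\right) = 208 \left(-14 - 2 \left(- i\right)\right) = 208 \left(-14 + 2 i\right) = -2912 + 416 i$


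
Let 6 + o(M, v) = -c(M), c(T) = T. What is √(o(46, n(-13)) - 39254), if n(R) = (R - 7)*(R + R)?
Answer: I*√39306 ≈ 198.26*I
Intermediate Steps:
n(R) = 2*R*(-7 + R) (n(R) = (-7 + R)*(2*R) = 2*R*(-7 + R))
o(M, v) = -6 - M
√(o(46, n(-13)) - 39254) = √((-6 - 1*46) - 39254) = √((-6 - 46) - 39254) = √(-52 - 39254) = √(-39306) = I*√39306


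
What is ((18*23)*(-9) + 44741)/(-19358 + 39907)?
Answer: 41015/20549 ≈ 1.9960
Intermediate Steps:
((18*23)*(-9) + 44741)/(-19358 + 39907) = (414*(-9) + 44741)/20549 = (-3726 + 44741)*(1/20549) = 41015*(1/20549) = 41015/20549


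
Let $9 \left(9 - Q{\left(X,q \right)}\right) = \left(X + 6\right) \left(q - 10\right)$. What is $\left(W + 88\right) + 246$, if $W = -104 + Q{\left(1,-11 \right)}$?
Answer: $\frac{766}{3} \approx 255.33$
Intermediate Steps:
$Q{\left(X,q \right)} = 9 - \frac{\left(-10 + q\right) \left(6 + X\right)}{9}$ ($Q{\left(X,q \right)} = 9 - \frac{\left(X + 6\right) \left(q - 10\right)}{9} = 9 - \frac{\left(6 + X\right) \left(-10 + q\right)}{9} = 9 - \frac{\left(-10 + q\right) \left(6 + X\right)}{9}$)
$W = - \frac{236}{3}$ ($W = -104 + \left(\frac{47}{3} - - \frac{22}{3} + \frac{10}{9} \cdot 1 - \frac{1}{9} \left(-11\right)\right) = -104 + \left(\frac{47}{3} + \frac{22}{3} + \frac{10}{9} + \frac{11}{9}\right) = -104 + \frac{76}{3} = - \frac{236}{3} \approx -78.667$)
$\left(W + 88\right) + 246 = \left(- \frac{236}{3} + 88\right) + 246 = \frac{28}{3} + 246 = \frac{766}{3}$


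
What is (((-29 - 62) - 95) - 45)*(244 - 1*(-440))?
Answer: -158004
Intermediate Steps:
(((-29 - 62) - 95) - 45)*(244 - 1*(-440)) = ((-91 - 95) - 45)*(244 + 440) = (-186 - 45)*684 = -231*684 = -158004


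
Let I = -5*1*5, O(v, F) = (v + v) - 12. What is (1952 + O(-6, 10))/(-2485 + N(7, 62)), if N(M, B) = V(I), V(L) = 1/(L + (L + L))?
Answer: -18075/23297 ≈ -0.77585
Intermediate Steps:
O(v, F) = -12 + 2*v (O(v, F) = 2*v - 12 = -12 + 2*v)
I = -25 (I = -5*5 = -25)
V(L) = 1/(3*L) (V(L) = 1/(L + 2*L) = 1/(3*L))
N(M, B) = -1/75 (N(M, B) = (⅓)/(-25) = (⅓)*(-1/25) = -1/75)
(1952 + O(-6, 10))/(-2485 + N(7, 62)) = (1952 + (-12 + 2*(-6)))/(-2485 - 1/75) = (1952 + (-12 - 12))/(-186376/75) = (1952 - 24)*(-75/186376) = 1928*(-75/186376) = -18075/23297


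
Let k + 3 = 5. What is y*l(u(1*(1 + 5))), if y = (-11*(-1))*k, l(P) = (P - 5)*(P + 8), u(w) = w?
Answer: 308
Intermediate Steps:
k = 2 (k = -3 + 5 = 2)
l(P) = (-5 + P)*(8 + P)
y = 22 (y = -11*(-1)*2 = 11*2 = 22)
y*l(u(1*(1 + 5))) = 22*(-40 + (1*(1 + 5))² + 3*(1*(1 + 5))) = 22*(-40 + (1*6)² + 3*(1*6)) = 22*(-40 + 6² + 3*6) = 22*(-40 + 36 + 18) = 22*14 = 308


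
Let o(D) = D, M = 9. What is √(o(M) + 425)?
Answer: √434 ≈ 20.833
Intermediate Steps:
√(o(M) + 425) = √(9 + 425) = √434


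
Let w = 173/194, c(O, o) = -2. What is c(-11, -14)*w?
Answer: -173/97 ≈ -1.7835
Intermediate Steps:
w = 173/194 (w = 173*(1/194) = 173/194 ≈ 0.89175)
c(-11, -14)*w = -2*173/194 = -173/97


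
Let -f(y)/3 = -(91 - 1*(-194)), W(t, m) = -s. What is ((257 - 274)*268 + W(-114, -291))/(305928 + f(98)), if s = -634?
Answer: -3922/306783 ≈ -0.012784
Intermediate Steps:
W(t, m) = 634 (W(t, m) = -1*(-634) = 634)
f(y) = 855 (f(y) = -(-3)*(91 - 1*(-194)) = -(-3)*(91 + 194) = -(-3)*285 = -3*(-285) = 855)
((257 - 274)*268 + W(-114, -291))/(305928 + f(98)) = ((257 - 274)*268 + 634)/(305928 + 855) = (-17*268 + 634)/306783 = (-4556 + 634)*(1/306783) = -3922*1/306783 = -3922/306783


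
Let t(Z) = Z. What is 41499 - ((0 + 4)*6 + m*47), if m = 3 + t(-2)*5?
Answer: 41804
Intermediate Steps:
m = -7 (m = 3 - 2*5 = 3 - 10 = -7)
41499 - ((0 + 4)*6 + m*47) = 41499 - ((0 + 4)*6 - 7*47) = 41499 - (4*6 - 329) = 41499 - (24 - 329) = 41499 - 1*(-305) = 41499 + 305 = 41804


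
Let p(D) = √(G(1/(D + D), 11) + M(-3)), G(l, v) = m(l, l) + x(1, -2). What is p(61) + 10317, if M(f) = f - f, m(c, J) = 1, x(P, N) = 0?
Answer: 10318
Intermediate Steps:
M(f) = 0
G(l, v) = 1 (G(l, v) = 1 + 0 = 1)
p(D) = 1 (p(D) = √(1 + 0) = √1 = 1)
p(61) + 10317 = 1 + 10317 = 10318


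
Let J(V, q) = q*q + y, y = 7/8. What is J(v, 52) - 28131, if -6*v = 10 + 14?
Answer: -203409/8 ≈ -25426.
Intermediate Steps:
y = 7/8 (y = 7*(⅛) = 7/8 ≈ 0.87500)
v = -4 (v = -(10 + 14)/6 = -⅙*24 = -4)
J(V, q) = 7/8 + q² (J(V, q) = q*q + 7/8 = q² + 7/8 = 7/8 + q²)
J(v, 52) - 28131 = (7/8 + 52²) - 28131 = (7/8 + 2704) - 28131 = 21639/8 - 28131 = -203409/8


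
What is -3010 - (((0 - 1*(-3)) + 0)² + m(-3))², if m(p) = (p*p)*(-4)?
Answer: -3739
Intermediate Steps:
m(p) = -4*p² (m(p) = p²*(-4) = -4*p²)
-3010 - (((0 - 1*(-3)) + 0)² + m(-3))² = -3010 - (((0 - 1*(-3)) + 0)² - 4*(-3)²)² = -3010 - (((0 + 3) + 0)² - 4*9)² = -3010 - ((3 + 0)² - 36)² = -3010 - (3² - 36)² = -3010 - (9 - 36)² = -3010 - 1*(-27)² = -3010 - 1*729 = -3010 - 729 = -3739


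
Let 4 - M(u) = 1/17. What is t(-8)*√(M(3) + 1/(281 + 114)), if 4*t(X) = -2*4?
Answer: -2*√177826630/6715 ≈ -3.9718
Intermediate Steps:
M(u) = 67/17 (M(u) = 4 - 1/17 = 67/17)
t(X) = -2 (t(X) = (-2*4)/4 = (¼)*(-8) = -2)
t(-8)*√(M(3) + 1/(281 + 114)) = -2*√(67/17 + 1/(281 + 114)) = -2*√(67/17 + 1/395) = -2*√177826630/6715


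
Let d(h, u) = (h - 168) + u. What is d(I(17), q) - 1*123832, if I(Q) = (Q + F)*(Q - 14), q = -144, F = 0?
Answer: -124093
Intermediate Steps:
I(Q) = Q*(-14 + Q) (I(Q) = (Q + 0)*(Q - 14) = Q*(-14 + Q))
d(h, u) = -168 + h + u (d(h, u) = (-168 + h) + u = -168 + h + u)
d(I(17), q) - 1*123832 = (-168 + 17*(-14 + 17) - 144) - 1*123832 = (-168 + 17*3 - 144) - 123832 = (-168 + 51 - 144) - 123832 = -261 - 123832 = -124093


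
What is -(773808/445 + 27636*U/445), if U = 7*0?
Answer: -773808/445 ≈ -1738.9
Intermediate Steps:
U = 0
-(773808/445 + 27636*U/445) = -9212/(5785/((39*(0 + 28)))) = -9212/(5785/((39*28))) = -9212/(5785/1092) = -9212/(5785*(1/1092)) = -9212/445/84 = -9212*84/445 = -773808/445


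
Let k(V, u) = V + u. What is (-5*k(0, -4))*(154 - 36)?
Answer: 2360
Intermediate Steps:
(-5*k(0, -4))*(154 - 36) = (-5*(0 - 4))*(154 - 36) = -5*(-4)*118 = 20*118 = 2360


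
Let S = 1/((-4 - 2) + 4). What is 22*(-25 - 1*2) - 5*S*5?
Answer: -1163/2 ≈ -581.50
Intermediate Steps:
S = -1/2 (S = 1/(-6 + 4) = 1/(-2) = -1/2 ≈ -0.50000)
22*(-25 - 1*2) - 5*S*5 = 22*(-25 - 1*2) - 5*(-1/2)*5 = 22*(-25 - 2) + (5/2)*5 = 22*(-27) + 25/2 = -594 + 25/2 = -1163/2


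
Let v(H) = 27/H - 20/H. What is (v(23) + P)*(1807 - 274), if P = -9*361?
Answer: -114545760/23 ≈ -4.9802e+6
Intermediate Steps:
P = -3249
v(H) = 7/H
(v(23) + P)*(1807 - 274) = (7/23 - 3249)*(1807 - 274) = (7*(1/23) - 3249)*1533 = (7/23 - 3249)*1533 = -74720/23*1533 = -114545760/23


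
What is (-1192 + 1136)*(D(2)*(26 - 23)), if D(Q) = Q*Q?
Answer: -672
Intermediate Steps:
D(Q) = Q**2
(-1192 + 1136)*(D(2)*(26 - 23)) = (-1192 + 1136)*(2**2*(26 - 23)) = -224*3 = -56*12 = -672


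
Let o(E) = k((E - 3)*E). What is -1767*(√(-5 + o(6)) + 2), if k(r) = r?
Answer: -3534 - 1767*√13 ≈ -9905.0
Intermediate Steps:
o(E) = E*(-3 + E) (o(E) = (E - 3)*E = (-3 + E)*E = E*(-3 + E))
-1767*(√(-5 + o(6)) + 2) = -1767*(√(-5 + 6*(-3 + 6)) + 2) = -1767*(√(-5 + 6*3) + 2) = -1767*(√(-5 + 18) + 2) = -1767*(√13 + 2) = -1767*(2 + √13) = -3534 - 1767*√13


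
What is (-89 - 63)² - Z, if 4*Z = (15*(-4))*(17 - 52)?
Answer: 22579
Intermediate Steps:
Z = 525 (Z = ((15*(-4))*(17 - 52))/4 = (-60*(-35))/4 = (¼)*2100 = 525)
(-89 - 63)² - Z = (-89 - 63)² - 1*525 = (-152)² - 525 = 23104 - 525 = 22579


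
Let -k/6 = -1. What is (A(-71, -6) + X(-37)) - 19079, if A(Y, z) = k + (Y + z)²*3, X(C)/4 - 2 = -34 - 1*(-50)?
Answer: -1214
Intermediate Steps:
k = 6 (k = -6*(-1) = 6)
X(C) = 72 (X(C) = 8 + 4*(-34 - 1*(-50)) = 8 + 4*(-34 + 50) = 8 + 4*16 = 8 + 64 = 72)
A(Y, z) = 6 + 3*(Y + z)² (A(Y, z) = 6 + (Y + z)²*3 = 6 + 3*(Y + z)²)
(A(-71, -6) + X(-37)) - 19079 = ((6 + 3*(-71 - 6)²) + 72) - 19079 = ((6 + 3*(-77)²) + 72) - 19079 = ((6 + 3*5929) + 72) - 19079 = ((6 + 17787) + 72) - 19079 = (17793 + 72) - 19079 = 17865 - 19079 = -1214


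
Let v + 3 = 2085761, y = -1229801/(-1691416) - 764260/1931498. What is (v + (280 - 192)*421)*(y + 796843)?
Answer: 1381554287260655300441943/816741655292 ≈ 1.6915e+12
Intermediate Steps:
y = 541338289869/1633483310584 (y = -1229801*(-1/1691416) - 764260*1/1931498 = 1229801/1691416 - 382130/965749 = 541338289869/1633483310584 ≈ 0.33140)
v = 2085758 (v = -3 + 2085761 = 2085758)
(v + (280 - 192)*421)*(y + 796843) = (2085758 + (280 - 192)*421)*(541338289869/1633483310584 + 796843) = (2085758 + 88*421)*(1301630282993976181/1633483310584) = (2085758 + 37048)*(1301630282993976181/1633483310584) = 2122806*(1301630282993976181/1633483310584) = 1381554287260655300441943/816741655292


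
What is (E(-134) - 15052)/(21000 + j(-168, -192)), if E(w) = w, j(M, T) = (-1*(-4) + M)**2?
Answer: -7593/23948 ≈ -0.31706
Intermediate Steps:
j(M, T) = (4 + M)**2
(E(-134) - 15052)/(21000 + j(-168, -192)) = (-134 - 15052)/(21000 + (4 - 168)**2) = -15186/(21000 + (-164)**2) = -15186/(21000 + 26896) = -15186/47896 = -15186*1/47896 = -7593/23948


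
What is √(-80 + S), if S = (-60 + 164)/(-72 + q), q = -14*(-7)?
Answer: 2*I*√19 ≈ 8.7178*I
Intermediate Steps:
q = 98
S = 4 (S = (-60 + 164)/(-72 + 98) = 104/26 = 104*(1/26) = 4)
√(-80 + S) = √(-80 + 4) = √(-76) = 2*I*√19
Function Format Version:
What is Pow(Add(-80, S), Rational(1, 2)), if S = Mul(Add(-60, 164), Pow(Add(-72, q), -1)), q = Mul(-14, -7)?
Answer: Mul(2, I, Pow(19, Rational(1, 2))) ≈ Mul(8.7178, I)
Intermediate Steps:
q = 98
S = 4 (S = Mul(Add(-60, 164), Pow(Add(-72, 98), -1)) = Mul(104, Pow(26, -1)) = Mul(104, Rational(1, 26)) = 4)
Pow(Add(-80, S), Rational(1, 2)) = Pow(Add(-80, 4), Rational(1, 2)) = Pow(-76, Rational(1, 2)) = Mul(2, I, Pow(19, Rational(1, 2)))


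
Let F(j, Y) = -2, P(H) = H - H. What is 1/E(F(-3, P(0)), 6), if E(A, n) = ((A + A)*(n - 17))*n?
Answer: 1/264 ≈ 0.0037879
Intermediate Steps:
P(H) = 0
E(A, n) = 2*A*n*(-17 + n) (E(A, n) = ((2*A)*(-17 + n))*n = (2*A*(-17 + n))*n = 2*A*n*(-17 + n))
1/E(F(-3, P(0)), 6) = 1/(2*(-2)*6*(-17 + 6)) = 1/(2*(-2)*6*(-11)) = 1/264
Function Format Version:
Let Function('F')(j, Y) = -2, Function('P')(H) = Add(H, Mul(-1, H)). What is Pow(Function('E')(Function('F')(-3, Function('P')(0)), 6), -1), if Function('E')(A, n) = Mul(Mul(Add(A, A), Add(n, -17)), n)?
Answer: Rational(1, 264) ≈ 0.0037879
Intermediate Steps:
Function('P')(H) = 0
Function('E')(A, n) = Mul(2, A, n, Add(-17, n)) (Function('E')(A, n) = Mul(Mul(Mul(2, A), Add(-17, n)), n) = Mul(Mul(2, A, Add(-17, n)), n) = Mul(2, A, n, Add(-17, n)))
Pow(Function('E')(Function('F')(-3, Function('P')(0)), 6), -1) = Pow(Mul(2, -2, 6, Add(-17, 6)), -1) = Pow(Mul(2, -2, 6, -11), -1) = Pow(264, -1) = Rational(1, 264)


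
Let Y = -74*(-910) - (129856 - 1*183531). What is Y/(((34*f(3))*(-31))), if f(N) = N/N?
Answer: -121015/1054 ≈ -114.81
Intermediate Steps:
f(N) = 1
Y = 121015 (Y = 67340 - (129856 - 183531) = 67340 - 1*(-53675) = 67340 + 53675 = 121015)
Y/(((34*f(3))*(-31))) = 121015/(((34*1)*(-31))) = 121015/((34*(-31))) = 121015/(-1054) = 121015*(-1/1054) = -121015/1054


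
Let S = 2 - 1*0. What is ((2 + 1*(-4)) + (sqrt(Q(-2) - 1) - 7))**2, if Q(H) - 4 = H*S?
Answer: (9 - I)**2 ≈ 80.0 - 18.0*I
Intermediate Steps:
S = 2 (S = 2 + 0 = 2)
Q(H) = 4 + 2*H (Q(H) = 4 + H*2 = 4 + 2*H)
((2 + 1*(-4)) + (sqrt(Q(-2) - 1) - 7))**2 = ((2 + 1*(-4)) + (sqrt((4 + 2*(-2)) - 1) - 7))**2 = ((2 - 4) + (sqrt((4 - 4) - 1) - 7))**2 = (-2 + (sqrt(0 - 1) - 7))**2 = (-2 + (sqrt(-1) - 7))**2 = (-2 + (I - 7))**2 = (-2 + (-7 + I))**2 = (-9 + I)**2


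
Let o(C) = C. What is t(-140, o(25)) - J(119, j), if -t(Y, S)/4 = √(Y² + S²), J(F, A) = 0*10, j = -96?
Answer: -20*√809 ≈ -568.86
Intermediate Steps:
J(F, A) = 0
t(Y, S) = -4*√(S² + Y²) (t(Y, S) = -4*√(Y² + S²) = -4*√(S² + Y²))
t(-140, o(25)) - J(119, j) = -4*√(25² + (-140)²) - 1*0 = -4*√(625 + 19600) + 0 = -20*√809 + 0 = -20*√809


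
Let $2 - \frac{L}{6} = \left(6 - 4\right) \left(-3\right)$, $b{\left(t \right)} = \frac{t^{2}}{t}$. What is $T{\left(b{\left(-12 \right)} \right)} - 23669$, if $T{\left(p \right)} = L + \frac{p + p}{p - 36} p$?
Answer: $-23627$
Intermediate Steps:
$b{\left(t \right)} = t$
$L = 48$ ($L = 12 - 6 \left(6 - 4\right) \left(-3\right) = 12 - 6 \cdot 2 \left(-3\right) = 12 - -36 = 12 + 36 = 48$)
$T{\left(p \right)} = 48 + \frac{2 p^{2}}{-36 + p}$ ($T{\left(p \right)} = 48 + \frac{p + p}{p - 36} p = 48 + \frac{2 p}{-36 + p} p = 48 + \frac{2 p^{2}}{-36 + p}$)
$T{\left(b{\left(-12 \right)} \right)} - 23669 = \frac{2 \left(-864 + \left(-12\right)^{2} + 24 \left(-12\right)\right)}{-36 - 12} - 23669 = \frac{2 \left(-864 + 144 - 288\right)}{-48} - 23669 = 2 \left(- \frac{1}{48}\right) \left(-1008\right) - 23669 = 42 - 23669 = -23627$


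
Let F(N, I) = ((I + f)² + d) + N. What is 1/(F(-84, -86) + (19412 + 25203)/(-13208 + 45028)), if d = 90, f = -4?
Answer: 6364/51595507 ≈ 0.00012334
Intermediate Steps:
F(N, I) = 90 + N + (-4 + I)² (F(N, I) = ((I - 4)² + 90) + N = ((-4 + I)² + 90) + N = (90 + (-4 + I)²) + N = 90 + N + (-4 + I)²)
1/(F(-84, -86) + (19412 + 25203)/(-13208 + 45028)) = 1/((90 - 84 + (-4 - 86)²) + (19412 + 25203)/(-13208 + 45028)) = 1/((90 - 84 + (-90)²) + 44615/31820) = 1/((90 - 84 + 8100) + 44615*(1/31820)) = 1/(8106 + 8923/6364) = 1/(51595507/6364) = 6364/51595507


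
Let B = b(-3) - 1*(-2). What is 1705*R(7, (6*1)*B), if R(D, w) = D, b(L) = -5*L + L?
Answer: 11935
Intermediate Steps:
b(L) = -4*L
B = 14 (B = -4*(-3) - 1*(-2) = 12 + 2 = 14)
1705*R(7, (6*1)*B) = 1705*7 = 11935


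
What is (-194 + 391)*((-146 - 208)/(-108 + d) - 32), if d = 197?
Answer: -630794/89 ≈ -7087.6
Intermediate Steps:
(-194 + 391)*((-146 - 208)/(-108 + d) - 32) = (-194 + 391)*((-146 - 208)/(-108 + 197) - 32) = 197*(-354/89 - 32) = 197*(-3202/89) = -630794/89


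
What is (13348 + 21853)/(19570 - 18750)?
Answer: 35201/820 ≈ 42.928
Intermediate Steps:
(13348 + 21853)/(19570 - 18750) = 35201/820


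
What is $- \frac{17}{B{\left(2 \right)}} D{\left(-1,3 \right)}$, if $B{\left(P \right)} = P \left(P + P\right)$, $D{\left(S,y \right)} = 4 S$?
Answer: $\frac{17}{2} \approx 8.5$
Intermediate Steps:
$B{\left(P \right)} = 2 P^{2}$ ($B{\left(P \right)} = P 2 P = 2 P^{2}$)
$- \frac{17}{B{\left(2 \right)}} D{\left(-1,3 \right)} = - \frac{17}{2 \cdot 2^{2}} \cdot 4 \left(-1\right) = - \frac{17}{2 \cdot 4} \left(-4\right) = - \frac{17}{8} \left(-4\right) = \left(-17\right) \frac{1}{8} \left(-4\right) = \left(- \frac{17}{8}\right) \left(-4\right) = \frac{17}{2}$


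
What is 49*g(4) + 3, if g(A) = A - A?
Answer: 3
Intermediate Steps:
g(A) = 0
49*g(4) + 3 = 49*0 + 3 = 0 + 3 = 3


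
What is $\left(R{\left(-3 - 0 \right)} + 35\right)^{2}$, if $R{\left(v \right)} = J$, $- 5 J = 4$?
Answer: $\frac{29241}{25} \approx 1169.6$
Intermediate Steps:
$J = - \frac{4}{5}$ ($J = \left(- \frac{1}{5}\right) 4 = - \frac{4}{5} \approx -0.8$)
$R{\left(v \right)} = - \frac{4}{5}$
$\left(R{\left(-3 - 0 \right)} + 35\right)^{2} = \left(- \frac{4}{5} + 35\right)^{2} = \left(\frac{171}{5}\right)^{2} = \frac{29241}{25}$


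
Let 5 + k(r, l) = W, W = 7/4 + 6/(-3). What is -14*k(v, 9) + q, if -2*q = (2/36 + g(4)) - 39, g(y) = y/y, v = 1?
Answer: 3329/36 ≈ 92.472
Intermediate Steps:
W = -¼ (W = 7*(¼) + 6*(-⅓) = 7/4 - 2 = -¼ ≈ -0.25000)
g(y) = 1
k(r, l) = -21/4 (k(r, l) = -5 - ¼ = -21/4)
q = 683/36 (q = -((2/36 + 1) - 39)/2 = -((2*(1/36) + 1) - 39)/2 = -((1/18 + 1) - 39)/2 = -(19/18 - 39)/2 = -½*(-683/18) = 683/36 ≈ 18.972)
-14*k(v, 9) + q = -14*(-21/4) + 683/36 = 147/2 + 683/36 = 3329/36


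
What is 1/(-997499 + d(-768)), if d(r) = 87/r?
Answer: -256/255359773 ≈ -1.0025e-6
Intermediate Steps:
1/(-997499 + d(-768)) = 1/(-997499 + 87/(-768)) = 1/(-997499 + 87*(-1/768)) = 1/(-997499 - 29/256) = 1/(-255359773/256) = -256/255359773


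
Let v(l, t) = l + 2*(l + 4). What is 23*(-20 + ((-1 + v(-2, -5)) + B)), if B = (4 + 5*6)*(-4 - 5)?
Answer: -7475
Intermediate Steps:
v(l, t) = 8 + 3*l (v(l, t) = l + 2*(4 + l) = l + (8 + 2*l) = 8 + 3*l)
B = -306 (B = (4 + 30)*(-9) = 34*(-9) = -306)
23*(-20 + ((-1 + v(-2, -5)) + B)) = 23*(-20 + ((-1 + (8 + 3*(-2))) - 306)) = 23*(-20 + ((-1 + (8 - 6)) - 306)) = 23*(-20 + ((-1 + 2) - 306)) = 23*(-20 + (1 - 306)) = 23*(-20 - 305) = 23*(-325) = -7475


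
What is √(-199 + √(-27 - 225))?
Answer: √(-199 + 6*I*√7) ≈ 0.56221 + 14.118*I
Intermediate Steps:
√(-199 + √(-27 - 225)) = √(-199 + √(-252)) = √(-199 + 6*I*√7)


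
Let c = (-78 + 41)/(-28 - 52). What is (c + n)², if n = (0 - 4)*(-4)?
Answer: 1734489/6400 ≈ 271.01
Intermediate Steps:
n = 16 (n = -4*(-4) = 16)
c = 37/80 (c = -37/(-80) = -37*(-1/80) = 37/80 ≈ 0.46250)
(c + n)² = (37/80 + 16)² = (1317/80)² = 1734489/6400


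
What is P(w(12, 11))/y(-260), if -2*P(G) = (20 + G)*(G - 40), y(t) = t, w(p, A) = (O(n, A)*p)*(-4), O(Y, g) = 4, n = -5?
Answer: 4988/65 ≈ 76.738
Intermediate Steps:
w(p, A) = -16*p (w(p, A) = (4*p)*(-4) = -16*p)
P(G) = -(-40 + G)*(20 + G)/2 (P(G) = -(20 + G)*(G - 40)/2 = -(20 + G)*(-40 + G)/2 = -(-40 + G)*(20 + G)/2)
P(w(12, 11))/y(-260) = (400 + 10*(-16*12) - (-16*12)²/2)/(-260) = (400 + 10*(-192) - ½*(-192)²)*(-1/260) = (400 - 1920 - ½*36864)*(-1/260) = (400 - 1920 - 18432)*(-1/260) = -19952*(-1/260) = 4988/65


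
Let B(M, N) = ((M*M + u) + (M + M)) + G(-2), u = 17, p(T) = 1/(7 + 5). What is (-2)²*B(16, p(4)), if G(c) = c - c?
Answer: 1220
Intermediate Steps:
p(T) = 1/12
G(c) = 0
B(M, N) = 17 + M² + 2*M (B(M, N) = ((M*M + 17) + (M + M)) + 0 = ((M² + 17) + 2*M) + 0 = ((17 + M²) + 2*M) + 0 = (17 + M² + 2*M) + 0 = 17 + M² + 2*M)
(-2)²*B(16, p(4)) = (-2)²*(17 + 16² + 2*16) = 4*(17 + 256 + 32) = 4*305 = 1220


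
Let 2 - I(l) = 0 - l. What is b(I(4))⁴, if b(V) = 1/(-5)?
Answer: 1/625 ≈ 0.0016000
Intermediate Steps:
I(l) = 2 + l (I(l) = 2 - (0 - l) = 2 - (-1)*l = 2 + l)
b(V) = -⅕
b(I(4))⁴ = (-⅕)⁴ = 1/625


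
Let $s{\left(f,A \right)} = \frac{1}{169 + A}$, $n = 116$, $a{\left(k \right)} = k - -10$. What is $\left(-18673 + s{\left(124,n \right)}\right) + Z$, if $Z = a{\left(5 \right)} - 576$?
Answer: $- \frac{5481689}{285} \approx -19234.0$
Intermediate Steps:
$a{\left(k \right)} = 10 + k$ ($a{\left(k \right)} = k + 10 = 10 + k$)
$Z = -561$ ($Z = \left(10 + 5\right) - 576 = 15 - 576 = -561$)
$\left(-18673 + s{\left(124,n \right)}\right) + Z = \left(-18673 + \frac{1}{169 + 116}\right) - 561 = \left(-18673 + \frac{1}{285}\right) - 561 = - \frac{5321804}{285} - 561 = - \frac{5481689}{285}$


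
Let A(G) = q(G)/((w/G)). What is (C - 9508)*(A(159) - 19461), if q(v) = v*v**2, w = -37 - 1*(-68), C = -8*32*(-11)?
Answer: -4273013783640/31 ≈ -1.3784e+11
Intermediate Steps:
C = 2816 (C = -256*(-11) = 2816)
w = 31 (w = -37 + 68 = 31)
q(v) = v**3
A(G) = G**4/31 (A(G) = G**3/((31/G)) = G**3*(G/31) = G**4/31)
(C - 9508)*(A(159) - 19461) = (2816 - 9508)*((1/31)*159**4 - 19461) = -6692*((1/31)*639128961 - 19461) = -6692*(639128961/31 - 19461) = -6692*638525670/31 = -4273013783640/31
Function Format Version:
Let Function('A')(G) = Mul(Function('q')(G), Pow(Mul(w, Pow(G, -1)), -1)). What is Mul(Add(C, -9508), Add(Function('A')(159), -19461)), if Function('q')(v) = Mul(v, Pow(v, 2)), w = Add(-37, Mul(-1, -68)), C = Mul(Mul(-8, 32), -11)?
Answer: Rational(-4273013783640, 31) ≈ -1.3784e+11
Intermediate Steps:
C = 2816 (C = Mul(-256, -11) = 2816)
w = 31 (w = Add(-37, 68) = 31)
Function('q')(v) = Pow(v, 3)
Function('A')(G) = Mul(Rational(1, 31), Pow(G, 4)) (Function('A')(G) = Mul(Pow(G, 3), Pow(Mul(31, Pow(G, -1)), -1)) = Mul(Pow(G, 3), Mul(Rational(1, 31), G)) = Mul(Rational(1, 31), Pow(G, 4)))
Mul(Add(C, -9508), Add(Function('A')(159), -19461)) = Mul(Add(2816, -9508), Add(Mul(Rational(1, 31), Pow(159, 4)), -19461)) = Mul(-6692, Add(Mul(Rational(1, 31), 639128961), -19461)) = Mul(-6692, Add(Rational(639128961, 31), -19461)) = Mul(-6692, Rational(638525670, 31)) = Rational(-4273013783640, 31)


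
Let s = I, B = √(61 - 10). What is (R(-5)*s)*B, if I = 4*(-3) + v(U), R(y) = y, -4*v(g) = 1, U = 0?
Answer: 245*√51/4 ≈ 437.41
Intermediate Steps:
v(g) = -¼ (v(g) = -¼*1 = -¼)
B = √51 ≈ 7.1414
I = -49/4 (I = 4*(-3) - ¼ = -12 - ¼ = -49/4 ≈ -12.250)
s = -49/4 ≈ -12.250
(R(-5)*s)*B = (-5*(-49/4))*√51 = 245*√51/4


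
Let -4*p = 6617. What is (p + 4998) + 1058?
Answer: 17607/4 ≈ 4401.8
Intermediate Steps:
p = -6617/4 (p = -1/4*6617 = -6617/4 ≈ -1654.3)
(p + 4998) + 1058 = (-6617/4 + 4998) + 1058 = 13375/4 + 1058 = 17607/4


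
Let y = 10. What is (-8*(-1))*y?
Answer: 80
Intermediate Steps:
(-8*(-1))*y = -8*(-1)*10 = 8*10 = 80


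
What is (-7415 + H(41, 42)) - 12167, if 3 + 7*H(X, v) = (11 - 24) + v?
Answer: -137048/7 ≈ -19578.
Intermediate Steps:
H(X, v) = -16/7 + v/7 (H(X, v) = -3/7 + ((11 - 24) + v)/7 = -3/7 + (-13 + v)/7 = -3/7 + (-13/7 + v/7) = -16/7 + v/7)
(-7415 + H(41, 42)) - 12167 = (-7415 + (-16/7 + (⅐)*42)) - 12167 = (-7415 + (-16/7 + 6)) - 12167 = (-7415 + 26/7) - 12167 = -51879/7 - 12167 = -137048/7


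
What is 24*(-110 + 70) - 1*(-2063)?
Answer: 1103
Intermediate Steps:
24*(-110 + 70) - 1*(-2063) = 24*(-40) + 2063 = -960 + 2063 = 1103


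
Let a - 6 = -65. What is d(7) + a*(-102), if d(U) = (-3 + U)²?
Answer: 6034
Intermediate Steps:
a = -59 (a = 6 - 65 = -59)
d(7) + a*(-102) = (-3 + 7)² - 59*(-102) = 4² + 6018 = 16 + 6018 = 6034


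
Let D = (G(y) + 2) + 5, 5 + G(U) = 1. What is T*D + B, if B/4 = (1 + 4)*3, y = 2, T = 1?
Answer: 63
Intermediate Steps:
G(U) = -4 (G(U) = -5 + 1 = -4)
B = 60 (B = 4*((1 + 4)*3) = 4*(5*3) = 4*15 = 60)
D = 3 (D = (-4 + 2) + 5 = -2 + 5 = 3)
T*D + B = 1*3 + 60 = 3 + 60 = 63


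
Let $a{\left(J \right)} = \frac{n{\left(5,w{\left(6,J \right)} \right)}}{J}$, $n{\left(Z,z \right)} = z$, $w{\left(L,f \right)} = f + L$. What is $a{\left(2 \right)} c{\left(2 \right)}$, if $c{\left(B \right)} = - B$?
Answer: $-8$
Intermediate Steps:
$w{\left(L,f \right)} = L + f$
$a{\left(J \right)} = \frac{6 + J}{J}$
$a{\left(2 \right)} c{\left(2 \right)} = \frac{6 + 2}{2} \left(\left(-1\right) 2\right) = \frac{1}{2} \cdot 8 \left(-2\right) = 4 \left(-2\right) = -8$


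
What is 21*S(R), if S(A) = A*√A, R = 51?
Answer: 1071*√51 ≈ 7648.5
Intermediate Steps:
S(A) = A^(3/2)
21*S(R) = 21*51^(3/2) = 21*(51*√51) = 1071*√51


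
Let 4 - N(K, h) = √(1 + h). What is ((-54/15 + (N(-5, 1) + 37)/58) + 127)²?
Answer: 1295352131/84100 - 35991*√2/8410 ≈ 15396.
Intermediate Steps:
N(K, h) = 4 - √(1 + h)
((-54/15 + (N(-5, 1) + 37)/58) + 127)² = ((-54/15 + ((4 - √(1 + 1)) + 37)/58) + 127)² = ((-54*1/15 + ((4 - √2) + 37)*(1/58)) + 127)² = ((-18/5 + (41 - √2)*(1/58)) + 127)² = ((-18/5 + (41/58 - √2/58)) + 127)² = ((-839/290 - √2/58) + 127)² = (35991/290 - √2/58)²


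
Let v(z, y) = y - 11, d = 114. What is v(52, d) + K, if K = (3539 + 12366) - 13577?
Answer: 2431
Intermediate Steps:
v(z, y) = -11 + y
K = 2328 (K = 15905 - 13577 = 2328)
v(52, d) + K = (-11 + 114) + 2328 = 103 + 2328 = 2431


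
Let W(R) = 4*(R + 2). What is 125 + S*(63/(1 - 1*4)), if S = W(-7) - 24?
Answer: 1049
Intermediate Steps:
W(R) = 8 + 4*R (W(R) = 4*(2 + R) = 8 + 4*R)
S = -44 (S = (8 + 4*(-7)) - 24 = (8 - 28) - 24 = -20 - 24 = -44)
125 + S*(63/(1 - 1*4)) = 125 - 2772/(1 - 1*4) = 125 - 2772/(1 - 4) = 125 - 2772/(-3) = 125 - 2772*(-1)/3 = 125 - 44*(-21) = 125 + 924 = 1049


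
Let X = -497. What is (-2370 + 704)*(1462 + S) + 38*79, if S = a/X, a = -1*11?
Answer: -172723608/71 ≈ -2.4327e+6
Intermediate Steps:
a = -11
S = 11/497 (S = -11/(-497) = -11*(-1/497) = 11/497 ≈ 0.022133)
(-2370 + 704)*(1462 + S) + 38*79 = (-2370 + 704)*(1462 + 11/497) + 38*79 = -1666*726625/497 + 3002 = -172936750/71 + 3002 = -172723608/71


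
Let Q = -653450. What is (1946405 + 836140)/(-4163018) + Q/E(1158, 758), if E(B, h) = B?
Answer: -1361773149605/2410387422 ≈ -564.96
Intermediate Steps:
(1946405 + 836140)/(-4163018) + Q/E(1158, 758) = (1946405 + 836140)/(-4163018) - 653450/1158 = 2782545*(-1/4163018) - 653450*1/1158 = -2782545/4163018 - 326725/579 = -1361773149605/2410387422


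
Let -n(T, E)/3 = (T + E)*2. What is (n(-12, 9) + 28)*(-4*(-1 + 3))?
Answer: -368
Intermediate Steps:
n(T, E) = -6*E - 6*T (n(T, E) = -3*(T + E)*2 = -3*(E + T)*2 = -3*(2*E + 2*T) = -6*E - 6*T)
(n(-12, 9) + 28)*(-4*(-1 + 3)) = ((-6*9 - 6*(-12)) + 28)*(-4*(-1 + 3)) = ((-54 + 72) + 28)*(-4*2) = (18 + 28)*(-8) = 46*(-8) = -368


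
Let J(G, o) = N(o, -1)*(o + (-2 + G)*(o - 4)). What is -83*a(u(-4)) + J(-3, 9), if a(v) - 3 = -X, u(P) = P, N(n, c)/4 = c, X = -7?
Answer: -766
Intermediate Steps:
N(n, c) = 4*c
J(G, o) = -4*o - 4*(-4 + o)*(-2 + G) (J(G, o) = (4*(-1))*(o + (-2 + G)*(o - 4)) = -4*(o + (-2 + G)*(-4 + o)) = -4*(o + (-4 + o)*(-2 + G)) = -4*o - 4*(-4 + o)*(-2 + G))
a(v) = 10 (a(v) = 3 - 1*(-7) = 3 + 7 = 10)
-83*a(u(-4)) + J(-3, 9) = -83*10 + (-32 + 4*9 + 16*(-3) - 4*(-3)*9) = -830 + (-32 + 36 - 48 + 108) = -830 + 64 = -766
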